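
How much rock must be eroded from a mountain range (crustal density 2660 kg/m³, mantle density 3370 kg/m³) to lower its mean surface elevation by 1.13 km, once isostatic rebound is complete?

5.36 km

Net drop Δ = e − u = e − e ρ_c/ρ_m = e (ρ_m − ρ_c)/ρ_m.
e = Δ ρ_m/(ρ_m − ρ_c) = 1.13 km × 3370/710 = 5.36 km.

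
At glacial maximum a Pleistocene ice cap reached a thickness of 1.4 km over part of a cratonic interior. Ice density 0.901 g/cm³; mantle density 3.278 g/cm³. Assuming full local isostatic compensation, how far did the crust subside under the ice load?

0.385 km

Balancing pressure at the compensation depth: the ice load ρ_ice t is balanced by mantle displaced below, ρ_m s.
s = t ρ_ice / ρ_m = 1.4 km × 0.901/3.278 = 0.385 km.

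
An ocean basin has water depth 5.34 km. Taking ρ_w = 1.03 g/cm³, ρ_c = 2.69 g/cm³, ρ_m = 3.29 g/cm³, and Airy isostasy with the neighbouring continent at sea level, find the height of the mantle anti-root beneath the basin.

14.8 km

Balancing pressure at the compensation depth: replacing crust with seawater at the top is compensated by replacing crust with mantle at the base: d (ρ_c − ρ_w) = a (ρ_m − ρ_c).
a = d (ρ_c − ρ_w)/(ρ_m − ρ_c) = 5.34 km × 1.66/0.6 = 14.8 km.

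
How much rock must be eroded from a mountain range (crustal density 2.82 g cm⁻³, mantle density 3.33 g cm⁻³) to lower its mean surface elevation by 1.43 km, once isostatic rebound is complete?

9.34 km

Net drop Δ = e − u = e − e ρ_c/ρ_m = e (ρ_m − ρ_c)/ρ_m.
e = Δ ρ_m/(ρ_m − ρ_c) = 1.43 km × 3.33/0.51 = 9.34 km.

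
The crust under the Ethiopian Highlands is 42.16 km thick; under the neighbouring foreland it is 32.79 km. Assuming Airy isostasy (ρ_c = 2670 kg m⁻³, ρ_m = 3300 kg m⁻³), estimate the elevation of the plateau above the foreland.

1.79 km

Excess crust Δ = 42.16 km − 32.79 km = 9.37 km, split between elevation h and root r with h + r = Δ.
Airy balance ρ_c h = (ρ_m − ρ_c) r gives r = h ρ_c/(ρ_m − ρ_c), so h (1 + ρ_c/(ρ_m − ρ_c)) = Δ, i.e. h = Δ (ρ_m − ρ_c)/ρ_m.
h = 9.37 km × 630/3300 = 1.79 km.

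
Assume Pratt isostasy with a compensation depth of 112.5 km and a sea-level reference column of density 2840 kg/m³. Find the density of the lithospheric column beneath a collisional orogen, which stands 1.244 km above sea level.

Pratt balance: ρ_ref D = ρ (D + h).
ρ = ρ_ref D/(D + h) = 2840 × 112.5 km/(112.5 km + 1.244 km) = 2810 kg/m³.

2810 kg/m³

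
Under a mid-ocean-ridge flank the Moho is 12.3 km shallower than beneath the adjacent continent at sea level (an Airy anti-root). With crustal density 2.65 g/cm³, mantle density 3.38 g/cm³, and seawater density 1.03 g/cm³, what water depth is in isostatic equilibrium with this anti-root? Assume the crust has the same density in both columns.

Replacing a thickness d of crust by seawater at the top must be balanced by replacing crust with mantle at the base: d (ρ_c − ρ_w) = a (ρ_m − ρ_c).
d = a (ρ_m − ρ_c)/(ρ_c − ρ_w) = 12.3 km × 0.73/1.62 = 5.54 km.

5.54 km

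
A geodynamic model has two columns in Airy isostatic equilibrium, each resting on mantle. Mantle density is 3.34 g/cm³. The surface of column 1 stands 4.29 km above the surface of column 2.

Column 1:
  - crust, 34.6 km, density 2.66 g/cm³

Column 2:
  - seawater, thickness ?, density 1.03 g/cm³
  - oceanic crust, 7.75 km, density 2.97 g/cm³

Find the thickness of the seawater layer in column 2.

Take the compensation level at the base of the deeper column (depth z_c below the surface of column 1) and equate Σ ρ_i t_i down to z_c; mantle fills any gap and the z_c terms cancel.
Column 1: 34.6×2.66 + (z_c − 34.6)×3.34
Column 2: 4.29×0 + x×1.03 + 7.75×2.97 + (z_c − 4.29 − 7.75 − x)×3.34
The z_c×3.34 term appears on both sides and cancels. Collect the known terms of each column as K = Σ(ρt)_known − 3.34 × (depth of known layers): K_1 = 92.036 − 3.34×34.6 = −23.528; K_2 = 23.0175 − 3.34×(4.29 + 7.75) = −17.1961.
Balance: K_1 = K_2 − x×(3.34 − 1.03), so x = (K_2 − K_1)/(3.34 − 1.03) = 6.3319/2.31 = 2.74 km.

2.74 km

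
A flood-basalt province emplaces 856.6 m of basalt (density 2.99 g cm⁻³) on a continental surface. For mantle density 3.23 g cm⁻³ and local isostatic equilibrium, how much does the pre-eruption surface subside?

793 m

Subaerial loading: s = t ρ_load / ρ_m.
s = 856.6 m × 2.99/3.23 = 793 m.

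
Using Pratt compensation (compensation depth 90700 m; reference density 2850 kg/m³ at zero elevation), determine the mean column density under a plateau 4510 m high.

Pratt balance: ρ_ref D = ρ (D + h).
ρ = ρ_ref D/(D + h) = 2850 × 90700 m/(90700 m + 4510 m) = 2710 kg/m³.

2710 kg/m³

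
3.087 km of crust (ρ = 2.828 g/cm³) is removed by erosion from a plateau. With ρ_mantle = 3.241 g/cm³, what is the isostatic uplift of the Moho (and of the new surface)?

2.69 km

Unloading: uplift u = e ρ_c/ρ_m = 3.087 km × 2.828/3.241 = 2.69 km.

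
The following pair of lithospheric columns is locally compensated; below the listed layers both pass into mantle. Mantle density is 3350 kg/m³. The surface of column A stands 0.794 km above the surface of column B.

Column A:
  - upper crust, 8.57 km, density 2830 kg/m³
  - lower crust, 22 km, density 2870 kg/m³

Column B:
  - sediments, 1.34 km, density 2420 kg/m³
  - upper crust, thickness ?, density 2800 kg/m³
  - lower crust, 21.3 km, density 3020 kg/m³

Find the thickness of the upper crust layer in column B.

Take the compensation level at the base of the deeper column (depth z_c below the surface of column A) and equate Σ ρ_i t_i down to z_c; mantle fills any gap and the z_c terms cancel.
Column A: 8.57×2830 + 22×2870 + (z_c − 30.57)×3350
Column B: 0.794×0 + 1.34×2420 + x×2800 + 21.3×3020 + (z_c − 0.794 − 22.64 − x)×3350
The z_c×3350 term appears on both sides and cancels. Collect the known terms of each column as K = Σ(ρt)_known − 3350 × (depth of known layers): K_A = 87393.1 − 3350×30.57 = −15016.4; K_B = 67568.8 − 3350×(0.794 + 22.64) = −10935.1.
Balance: K_A = K_B − x×(3350 − 2800), so x = (K_B − K_A)/(3350 − 2800) = 4081.3/550 = 7.42 km.

7.42 km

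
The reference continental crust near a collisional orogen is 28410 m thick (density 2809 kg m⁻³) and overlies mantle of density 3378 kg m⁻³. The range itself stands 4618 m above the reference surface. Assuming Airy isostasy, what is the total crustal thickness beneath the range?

Root depth r = h ρ_c / (ρ_m − ρ_c) = 4618 m × 2809 / 569 = 22800 m.
Total thickness = T + h + r = 28410 m + 4618 m + 22800 m = 55800 m.

55800 m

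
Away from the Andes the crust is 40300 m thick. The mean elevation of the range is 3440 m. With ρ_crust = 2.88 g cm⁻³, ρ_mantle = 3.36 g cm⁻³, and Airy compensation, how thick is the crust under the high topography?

64400 m

Root depth r = h ρ_c / (ρ_m − ρ_c) = 3440 m × 2.88 / 0.48 = 20640 m.
Total thickness = T + h + r = 40300 m + 3440 m + 20640 m = 64400 m.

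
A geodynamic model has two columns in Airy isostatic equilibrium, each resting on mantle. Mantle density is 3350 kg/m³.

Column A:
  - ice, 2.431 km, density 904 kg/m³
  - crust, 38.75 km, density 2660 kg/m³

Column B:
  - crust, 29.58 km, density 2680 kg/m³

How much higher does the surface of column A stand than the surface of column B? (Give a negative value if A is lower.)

For any compensation level in the mantle, the mantle terms cancel and isostasy reduces to e = (Σt_A − Σt_B) − (Σ(ρt)_A − Σ(ρt)_B) / ρ_m.
Σt_A = 41.181 km; Σt_B = 29.58 km; Σ(ρt)_A = 105272.624; Σ(ρt)_B = 79274.4 (in km·kg/m³).
e = (41.181 − 29.58) − (105272.624 − 79274.4) / 3350 = 3.84 km.

3.84 km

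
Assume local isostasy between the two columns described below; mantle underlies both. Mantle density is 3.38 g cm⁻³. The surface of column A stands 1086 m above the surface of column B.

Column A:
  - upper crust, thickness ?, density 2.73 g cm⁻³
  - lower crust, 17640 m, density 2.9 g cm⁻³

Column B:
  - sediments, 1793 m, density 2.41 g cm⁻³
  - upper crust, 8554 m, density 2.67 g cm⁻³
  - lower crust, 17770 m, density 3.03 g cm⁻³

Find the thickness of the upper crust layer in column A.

14200 m

Take the compensation level at the base of the deeper column (depth z_c below the surface of column A) and equate Σ ρ_i t_i down to z_c; mantle fills any gap and the z_c terms cancel.
Column A: x×2.73 + 17640×2.9 + (z_c − 17640 − x)×3.38
Column B: 1086×0 + 1793×2.41 + 8554×2.67 + 17770×3.03 + (z_c − 1086 − 28117)×3.38
The z_c×3.38 term appears on both sides and cancels. Collect the known terms of each column as K = Σ(ρt)_known − 3.38 × (depth of known layers): K_A = 51156 − 3.38×17640 = −8467.2; K_B = 81003.41 − 3.38×(1086 + 28117) = −17702.73.
Balance: K_A − x×(3.38 − 2.73) = K_B, so x = (K_A − K_B)/(3.38 − 2.73) = 9235.53/0.65 = 14200 m.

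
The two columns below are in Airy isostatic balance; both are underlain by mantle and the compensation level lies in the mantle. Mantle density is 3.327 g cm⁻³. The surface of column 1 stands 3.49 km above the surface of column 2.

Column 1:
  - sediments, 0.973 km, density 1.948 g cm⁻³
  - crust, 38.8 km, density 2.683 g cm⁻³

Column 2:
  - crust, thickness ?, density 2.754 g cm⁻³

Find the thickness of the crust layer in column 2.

25.7 km

Take the compensation level at the base of the deeper column (depth z_c below the surface of column 1) and equate Σ ρ_i t_i down to z_c; mantle fills any gap and the z_c terms cancel.
Column 1: 0.973×1.948 + 38.8×2.683 + (z_c − 39.773)×3.327
Column 2: 3.49×0 + x×2.754 + (z_c − 3.49 − 0 − x)×3.327
The z_c×3.327 term appears on both sides and cancels. Collect the known terms of each column as K = Σ(ρt)_known − 3.327 × (depth of known layers): K_1 = 105.995804 − 3.327×39.773 = −26.328967; K_2 = 0 − 3.327×(3.49 + 0) = −11.61123.
Balance: K_1 = K_2 − x×(3.327 − 2.754), so x = (K_2 − K_1)/(3.327 − 2.754) = 14.7177/0.573 = 25.7 km.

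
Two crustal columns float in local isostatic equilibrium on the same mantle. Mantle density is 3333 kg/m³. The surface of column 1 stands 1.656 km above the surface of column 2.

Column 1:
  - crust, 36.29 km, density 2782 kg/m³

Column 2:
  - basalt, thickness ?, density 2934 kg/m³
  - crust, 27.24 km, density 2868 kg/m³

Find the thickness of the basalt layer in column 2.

Take the compensation level at the base of the deeper column (depth z_c below the surface of column 1) and equate Σ ρ_i t_i down to z_c; mantle fills any gap and the z_c terms cancel.
Column 1: 36.29×2782 + (z_c − 36.29)×3333
Column 2: 1.656×0 + x×2934 + 27.24×2868 + (z_c − 1.656 − 27.24 − x)×3333
The z_c×3333 term appears on both sides and cancels. Collect the known terms of each column as K = Σ(ρt)_known − 3333 × (depth of known layers): K_1 = 100958.78 − 3333×36.29 = −19995.79; K_2 = 78124.32 − 3333×(1.656 + 27.24) = −18186.048.
Balance: K_1 = K_2 − x×(3333 − 2934), so x = (K_2 − K_1)/(3333 − 2934) = 1809.74/399 = 4.54 km.

4.54 km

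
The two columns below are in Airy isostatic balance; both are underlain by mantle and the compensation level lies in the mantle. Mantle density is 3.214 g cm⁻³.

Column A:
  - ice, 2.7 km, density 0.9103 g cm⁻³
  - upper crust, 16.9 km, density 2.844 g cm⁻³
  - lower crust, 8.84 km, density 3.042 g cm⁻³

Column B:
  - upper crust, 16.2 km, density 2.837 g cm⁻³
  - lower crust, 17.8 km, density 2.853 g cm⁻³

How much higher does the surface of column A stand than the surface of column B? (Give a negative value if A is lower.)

For any compensation level in the mantle, the mantle terms cancel and isostasy reduces to e = (Σt_A − Σt_B) − (Σ(ρt)_A − Σ(ρt)_B) / ρ_m.
Σt_A = 28.44 km; Σt_B = 34 km; Σ(ρt)_A = 77.41269; Σ(ρt)_B = 96.7428 (in km·g cm⁻³).
e = (28.44 − 34) − (77.41269 − 96.7428) / 3.214 = 0.454 km.

0.454 km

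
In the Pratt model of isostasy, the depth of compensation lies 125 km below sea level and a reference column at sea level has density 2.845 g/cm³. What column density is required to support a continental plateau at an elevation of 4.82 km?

2.74 g/cm³

Pratt balance: ρ_ref D = ρ (D + h).
ρ = ρ_ref D/(D + h) = 2.845 × 125 km/(125 km + 4.82 km) = 2.74 g/cm³.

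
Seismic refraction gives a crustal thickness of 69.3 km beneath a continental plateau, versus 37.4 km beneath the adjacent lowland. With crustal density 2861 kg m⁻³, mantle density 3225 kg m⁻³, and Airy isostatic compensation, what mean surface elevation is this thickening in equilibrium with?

Excess crust Δ = 69.3 km − 37.4 km = 31.9 km, split between elevation h and root r with h + r = Δ.
Airy balance ρ_c h = (ρ_m − ρ_c) r gives r = h ρ_c/(ρ_m − ρ_c), so h (1 + ρ_c/(ρ_m − ρ_c)) = Δ, i.e. h = Δ (ρ_m − ρ_c)/ρ_m.
h = 31.9 km × 364/3225 = 3.6 km.

3.6 km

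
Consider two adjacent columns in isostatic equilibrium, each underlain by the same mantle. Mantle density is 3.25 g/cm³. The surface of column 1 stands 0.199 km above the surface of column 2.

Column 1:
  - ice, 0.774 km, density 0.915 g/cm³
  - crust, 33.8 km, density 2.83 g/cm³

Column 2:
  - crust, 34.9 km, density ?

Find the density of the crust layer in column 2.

Take the compensation level at the base of the deeper column (depth z_c below the surface of column 1) and equate Σ ρ_i t_i down to z_c; mantle fills any gap and the z_c terms cancel.
Column 1: 0.774×0.915 + 33.8×2.83 + (z_c − 34.574)×3.25
Column 2: 0.199×0 + 34.9×ρ + (z_c − 0.199 − 34.9)×3.25
The z_c×3.25 term appears on both sides and cancels. Collect the known terms of each column as K = Σ(ρt)_known − 3.25 × (depth of known layers): K_1 = 96.36221 − 3.25×34.574 = −16.00329; K_2 = 0 − 3.25×(0.199 + 34.9) = −114.07175.
Balance: K_1 = K_2 + 34.9×ρ, so ρ = (K_1 − K_2)/34.9 = 98.0685/34.9 = 2.81 g/cm³.

2.81 g/cm³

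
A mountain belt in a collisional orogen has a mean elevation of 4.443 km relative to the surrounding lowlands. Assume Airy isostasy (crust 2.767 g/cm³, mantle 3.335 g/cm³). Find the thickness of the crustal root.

21.6 km

Isostatic balance requires: the weight of the topography is balanced by the buoyancy of the root, ρ_c h = (ρ_m − ρ_c) r.
r = h · ρ_c / (ρ_m − ρ_c) = 4.443 km × 2.767 / (3.335 − 2.767) = 21.6 km.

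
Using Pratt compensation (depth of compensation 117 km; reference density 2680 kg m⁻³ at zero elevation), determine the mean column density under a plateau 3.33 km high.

Pratt balance: ρ_ref D = ρ (D + h).
ρ = ρ_ref D/(D + h) = 2680 × 117 km/(117 km + 3.33 km) = 2610 kg m⁻³.

2610 kg m⁻³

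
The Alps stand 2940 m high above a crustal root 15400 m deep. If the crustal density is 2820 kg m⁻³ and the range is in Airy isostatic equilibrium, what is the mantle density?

Airy balance: ρ_c h = (ρ_m − ρ_c) r → ρ_m = ρ_c (1 + h/r).
ρ_m = 2820 × (1 + 2940 m/15400 m) = 3360 kg m⁻³.

3360 kg m⁻³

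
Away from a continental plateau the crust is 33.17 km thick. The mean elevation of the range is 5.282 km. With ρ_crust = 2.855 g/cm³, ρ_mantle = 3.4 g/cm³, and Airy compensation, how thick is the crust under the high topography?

Root depth r = h ρ_c / (ρ_m − ρ_c) = 5.282 km × 2.855 / 0.545 = 27.67 km.
Total thickness = T + h + r = 33.17 km + 5.282 km + 27.67 km = 66.1 km.

66.1 km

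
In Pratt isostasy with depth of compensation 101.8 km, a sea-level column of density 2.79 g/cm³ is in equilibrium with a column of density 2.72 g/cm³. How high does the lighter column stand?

2.62 km

ρ_ref D = ρ (D + h) → h = D (ρ_ref − ρ)/ρ.
h = 101.8 km × (2.79 − 2.72)/2.72 = 2.62 km.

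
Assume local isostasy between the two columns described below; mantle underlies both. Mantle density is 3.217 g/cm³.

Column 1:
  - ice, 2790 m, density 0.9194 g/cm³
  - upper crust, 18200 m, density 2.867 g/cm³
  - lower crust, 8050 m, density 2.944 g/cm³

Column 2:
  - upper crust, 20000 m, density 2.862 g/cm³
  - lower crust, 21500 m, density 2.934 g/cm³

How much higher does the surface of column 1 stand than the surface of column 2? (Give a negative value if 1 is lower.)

557 m

For any compensation level in the mantle, the mantle terms cancel and isostasy reduces to e = (Σt_1 − Σt_2) − (Σ(ρt)_1 − Σ(ρt)_2) / ρ_m.
Σt_1 = 29040 m; Σt_2 = 41500 m; Σ(ρt)_1 = 78443.726; Σ(ρt)_2 = 120321 (in m·g/cm³).
e = (29040 − 41500) − (78443.726 − 120321) / 3.217 = 557 m.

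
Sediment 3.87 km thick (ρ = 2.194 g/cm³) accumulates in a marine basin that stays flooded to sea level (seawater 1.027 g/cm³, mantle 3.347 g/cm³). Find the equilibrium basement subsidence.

Submarine loading: the sediment displaces seawater, and the subsidence is in turn flooded, so s (ρ_m − ρ_w) = t (ρ_sed − ρ_w).
s = 3.87 km × (2.194 − 1.027) / (3.347 − 1.027) = 1.95 km.

1.95 km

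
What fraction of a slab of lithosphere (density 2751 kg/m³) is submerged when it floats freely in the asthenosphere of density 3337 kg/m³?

0.824

Submerged fraction = ρ_obj/ρ_fluid = 2751/3337 = 0.824.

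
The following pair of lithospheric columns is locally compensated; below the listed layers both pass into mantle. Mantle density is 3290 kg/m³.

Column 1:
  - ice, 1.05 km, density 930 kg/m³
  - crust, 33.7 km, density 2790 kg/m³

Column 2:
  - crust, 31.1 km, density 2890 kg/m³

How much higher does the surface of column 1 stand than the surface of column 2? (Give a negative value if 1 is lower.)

2.09 km

For any compensation level in the mantle, the mantle terms cancel and isostasy reduces to e = (Σt_1 − Σt_2) − (Σ(ρt)_1 − Σ(ρt)_2) / ρ_m.
Σt_1 = 34.75 km; Σt_2 = 31.1 km; Σ(ρt)_1 = 94999.5; Σ(ρt)_2 = 89879 (in km·kg/m³).
e = (34.75 − 31.1) − (94999.5 − 89879) / 3290 = 2.09 km.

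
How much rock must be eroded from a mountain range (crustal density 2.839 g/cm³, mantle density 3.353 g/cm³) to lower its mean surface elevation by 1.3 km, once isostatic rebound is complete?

Net drop Δ = e − u = e − e ρ_c/ρ_m = e (ρ_m − ρ_c)/ρ_m.
e = Δ ρ_m/(ρ_m − ρ_c) = 1.3 km × 3.353/0.514 = 8.48 km.

8.48 km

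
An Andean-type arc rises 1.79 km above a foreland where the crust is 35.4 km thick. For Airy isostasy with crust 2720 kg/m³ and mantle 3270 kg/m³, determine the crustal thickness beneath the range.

46 km

Root depth r = h ρ_c / (ρ_m − ρ_c) = 1.79 km × 2720 / 550 = 8.852 km.
Total thickness = T + h + r = 35.4 km + 1.79 km + 8.852 km = 46 km.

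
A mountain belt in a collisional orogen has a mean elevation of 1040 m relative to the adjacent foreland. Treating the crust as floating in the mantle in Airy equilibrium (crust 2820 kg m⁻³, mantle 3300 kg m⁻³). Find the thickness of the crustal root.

6110 m

Equating mass per unit area of the two columns: the weight of the topography is balanced by the buoyancy of the root, ρ_c h = (ρ_m − ρ_c) r.
r = h · ρ_c / (ρ_m − ρ_c) = 1040 m × 2820 / (3300 − 2820) = 6110 m.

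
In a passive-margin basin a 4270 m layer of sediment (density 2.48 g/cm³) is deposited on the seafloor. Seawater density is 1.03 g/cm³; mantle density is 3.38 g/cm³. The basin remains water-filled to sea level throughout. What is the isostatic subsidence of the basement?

2630 m

Submarine loading: the sediment displaces seawater, and the subsidence is in turn flooded, so s (ρ_m − ρ_w) = t (ρ_sed − ρ_w).
s = 4270 m × (2.48 − 1.03) / (3.38 − 1.03) = 2630 m.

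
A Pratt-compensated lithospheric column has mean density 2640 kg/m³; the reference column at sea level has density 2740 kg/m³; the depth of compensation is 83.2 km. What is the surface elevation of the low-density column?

3.15 km

ρ_ref D = ρ (D + h) → h = D (ρ_ref − ρ)/ρ.
h = 83.2 km × (2740 − 2640)/2640 = 3.15 km.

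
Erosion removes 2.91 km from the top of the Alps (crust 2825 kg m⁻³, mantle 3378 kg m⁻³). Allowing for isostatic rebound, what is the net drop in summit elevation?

0.476 km

Rebound u = e ρ_c/ρ_m = 2.91 km × 2825/3378 = 2.434 km.
Net surface drop = e − u = 2.91 km − 2.434 km = e (ρ_m − ρ_c)/ρ_m = 0.476 km.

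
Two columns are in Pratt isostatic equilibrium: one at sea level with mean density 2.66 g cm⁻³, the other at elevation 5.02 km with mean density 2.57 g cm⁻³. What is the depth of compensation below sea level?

143 km

ρ_ref D = ρ (D + h) → D (ρ_ref − ρ) = ρ h.
D = ρ h/(ρ_ref − ρ) = 2.57 × 5.02 km/(2.66 − 2.57) = 143 km.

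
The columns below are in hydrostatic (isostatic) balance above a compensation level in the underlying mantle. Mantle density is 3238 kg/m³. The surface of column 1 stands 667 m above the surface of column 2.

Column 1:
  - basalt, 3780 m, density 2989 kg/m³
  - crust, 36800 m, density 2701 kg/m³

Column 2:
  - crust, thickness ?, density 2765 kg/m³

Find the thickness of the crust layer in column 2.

Take the compensation level at the base of the deeper column (depth z_c below the surface of column 1) and equate Σ ρ_i t_i down to z_c; mantle fills any gap and the z_c terms cancel.
Column 1: 3780×2989 + 36800×2701 + (z_c − 40580)×3238
Column 2: 667×0 + x×2765 + (z_c − 667 − 0 − x)×3238
The z_c×3238 term appears on both sides and cancels. Collect the known terms of each column as K = Σ(ρt)_known − 3238 × (depth of known layers): K_1 = 110695220 − 3238×40580 = −20702820; K_2 = 0 − 3238×(667 + 0) = −2159746.
Balance: K_1 = K_2 − x×(3238 − 2765), so x = (K_2 − K_1)/(3238 − 2765) = 18543100/473 = 39200 m.

39200 m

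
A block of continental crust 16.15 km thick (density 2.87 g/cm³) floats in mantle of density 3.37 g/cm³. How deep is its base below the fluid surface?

Draft d = t ρ_obj/ρ_fluid = 16.15 km × 2.87/3.37 = 13.8 km.

13.8 km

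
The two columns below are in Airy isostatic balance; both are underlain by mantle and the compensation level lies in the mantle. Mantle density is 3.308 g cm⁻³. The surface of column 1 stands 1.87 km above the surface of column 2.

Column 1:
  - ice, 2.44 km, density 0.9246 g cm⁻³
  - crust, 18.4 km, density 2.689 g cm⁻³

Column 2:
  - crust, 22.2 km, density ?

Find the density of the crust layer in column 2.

Take the compensation level at the base of the deeper column (depth z_c below the surface of column 1) and equate Σ ρ_i t_i down to z_c; mantle fills any gap and the z_c terms cancel.
Column 1: 2.44×0.9246 + 18.4×2.689 + (z_c − 20.84)×3.308
Column 2: 1.87×0 + 22.2×ρ + (z_c − 1.87 − 22.2)×3.308
The z_c×3.308 term appears on both sides and cancels. Collect the known terms of each column as K = Σ(ρt)_known − 3.308 × (depth of known layers): K_1 = 51.733624 − 3.308×20.84 = −17.205096; K_2 = 0 − 3.308×(1.87 + 22.2) = −79.62356.
Balance: K_1 = K_2 + 22.2×ρ, so ρ = (K_1 − K_2)/22.2 = 62.4185/22.2 = 2.81 g cm⁻³.

2.81 g cm⁻³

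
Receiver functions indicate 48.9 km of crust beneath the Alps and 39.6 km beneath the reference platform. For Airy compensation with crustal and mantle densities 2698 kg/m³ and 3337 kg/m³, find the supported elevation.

1.78 km

Excess crust Δ = 48.9 km − 39.6 km = 9.3 km, split between elevation h and root r with h + r = Δ.
Airy balance ρ_c h = (ρ_m − ρ_c) r gives r = h ρ_c/(ρ_m − ρ_c), so h (1 + ρ_c/(ρ_m − ρ_c)) = Δ, i.e. h = Δ (ρ_m − ρ_c)/ρ_m.
h = 9.3 km × 639/3337 = 1.78 km.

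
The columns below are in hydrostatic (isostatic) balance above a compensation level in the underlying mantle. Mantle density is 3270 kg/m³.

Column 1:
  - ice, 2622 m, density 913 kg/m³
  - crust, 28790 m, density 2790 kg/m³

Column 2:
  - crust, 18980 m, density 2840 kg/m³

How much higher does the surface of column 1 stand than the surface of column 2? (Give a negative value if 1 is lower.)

For any compensation level in the mantle, the mantle terms cancel and isostasy reduces to e = (Σt_1 − Σt_2) − (Σ(ρt)_1 − Σ(ρt)_2) / ρ_m.
Σt_1 = 31412 m; Σt_2 = 18980 m; Σ(ρt)_1 = 82717986; Σ(ρt)_2 = 53903200 (in m·kg/m³).
e = (31412 − 18980) − (82717986 − 53903200) / 3270 = 3620 m.

3620 m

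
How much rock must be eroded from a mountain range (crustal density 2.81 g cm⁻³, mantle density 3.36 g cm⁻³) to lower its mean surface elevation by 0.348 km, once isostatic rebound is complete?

2.13 km

Net drop Δ = e − u = e − e ρ_c/ρ_m = e (ρ_m − ρ_c)/ρ_m.
e = Δ ρ_m/(ρ_m − ρ_c) = 0.348 km × 3.36/0.55 = 2.13 km.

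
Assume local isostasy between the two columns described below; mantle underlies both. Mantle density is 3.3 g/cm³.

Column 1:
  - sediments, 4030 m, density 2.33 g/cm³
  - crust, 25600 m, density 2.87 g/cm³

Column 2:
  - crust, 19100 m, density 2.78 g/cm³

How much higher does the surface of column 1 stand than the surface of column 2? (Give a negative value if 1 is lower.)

For any compensation level in the mantle, the mantle terms cancel and isostasy reduces to e = (Σt_1 − Σt_2) − (Σ(ρt)_1 − Σ(ρt)_2) / ρ_m.
Σt_1 = 29630 m; Σt_2 = 19100 m; Σ(ρt)_1 = 82861.9; Σ(ρt)_2 = 53098 (in m·g/cm³).
e = (29630 − 19100) − (82861.9 − 53098) / 3.3 = 1510 m.

1510 m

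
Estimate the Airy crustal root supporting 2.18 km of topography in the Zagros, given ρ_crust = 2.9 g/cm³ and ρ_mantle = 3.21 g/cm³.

20.4 km

Equating mass per unit area of the two columns: the weight of the topography is balanced by the buoyancy of the root, ρ_c h = (ρ_m − ρ_c) r.
r = h · ρ_c / (ρ_m − ρ_c) = 2.18 km × 2.9 / (3.21 − 2.9) = 20.4 km.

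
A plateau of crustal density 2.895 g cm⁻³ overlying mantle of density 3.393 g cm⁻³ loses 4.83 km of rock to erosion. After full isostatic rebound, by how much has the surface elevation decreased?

0.709 km

Rebound u = e ρ_c/ρ_m = 4.83 km × 2.895/3.393 = 4.121 km.
Net surface drop = e − u = 4.83 km − 4.121 km = e (ρ_m − ρ_c)/ρ_m = 0.709 km.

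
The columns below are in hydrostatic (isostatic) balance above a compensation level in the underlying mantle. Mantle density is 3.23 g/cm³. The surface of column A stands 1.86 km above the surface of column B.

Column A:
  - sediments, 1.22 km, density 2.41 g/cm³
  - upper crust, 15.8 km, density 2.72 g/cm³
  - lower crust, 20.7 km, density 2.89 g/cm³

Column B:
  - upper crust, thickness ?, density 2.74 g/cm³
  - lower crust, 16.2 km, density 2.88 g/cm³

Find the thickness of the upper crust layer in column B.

9.02 km

Take the compensation level at the base of the deeper column (depth z_c below the surface of column A) and equate Σ ρ_i t_i down to z_c; mantle fills any gap and the z_c terms cancel.
Column A: 1.22×2.41 + 15.8×2.72 + 20.7×2.89 + (z_c − 37.72)×3.23
Column B: 1.86×0 + x×2.74 + 16.2×2.88 + (z_c − 1.86 − 16.2 − x)×3.23
The z_c×3.23 term appears on both sides and cancels. Collect the known terms of each column as K = Σ(ρt)_known − 3.23 × (depth of known layers): K_A = 105.7392 − 3.23×37.72 = −16.0964; K_B = 46.656 − 3.23×(1.86 + 16.2) = −11.6778.
Balance: K_A = K_B − x×(3.23 − 2.74), so x = (K_B − K_A)/(3.23 − 2.74) = 4.4186/0.49 = 9.02 km.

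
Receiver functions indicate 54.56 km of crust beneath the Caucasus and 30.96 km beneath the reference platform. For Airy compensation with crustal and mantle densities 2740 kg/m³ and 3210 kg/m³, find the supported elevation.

3.46 km

Excess crust Δ = 54.56 km − 30.96 km = 23.6 km, split between elevation h and root r with h + r = Δ.
Airy balance ρ_c h = (ρ_m − ρ_c) r gives r = h ρ_c/(ρ_m − ρ_c), so h (1 + ρ_c/(ρ_m − ρ_c)) = Δ, i.e. h = Δ (ρ_m − ρ_c)/ρ_m.
h = 23.6 km × 470/3210 = 3.46 km.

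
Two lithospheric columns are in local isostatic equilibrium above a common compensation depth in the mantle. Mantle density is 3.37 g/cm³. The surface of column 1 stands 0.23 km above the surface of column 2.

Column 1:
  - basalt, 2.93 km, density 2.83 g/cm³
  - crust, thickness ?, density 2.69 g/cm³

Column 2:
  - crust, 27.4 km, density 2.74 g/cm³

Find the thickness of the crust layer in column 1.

24.2 km

Take the compensation level at the base of the deeper column (depth z_c below the surface of column 1) and equate Σ ρ_i t_i down to z_c; mantle fills any gap and the z_c terms cancel.
Column 1: 2.93×2.83 + x×2.69 + (z_c − 2.93 − x)×3.37
Column 2: 0.23×0 + 27.4×2.74 + (z_c − 0.23 − 27.4)×3.37
The z_c×3.37 term appears on both sides and cancels. Collect the known terms of each column as K = Σ(ρt)_known − 3.37 × (depth of known layers): K_1 = 8.2919 − 3.37×2.93 = −1.5822; K_2 = 75.076 − 3.37×(0.23 + 27.4) = −18.0371.
Balance: K_1 − x×(3.37 − 2.69) = K_2, so x = (K_1 − K_2)/(3.37 − 2.69) = 16.4549/0.68 = 24.2 km.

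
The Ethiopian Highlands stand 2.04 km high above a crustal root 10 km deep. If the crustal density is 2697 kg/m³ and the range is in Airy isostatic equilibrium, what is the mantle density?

3250 kg/m³

Airy balance: ρ_c h = (ρ_m − ρ_c) r → ρ_m = ρ_c (1 + h/r).
ρ_m = 2697 × (1 + 2.04 km/10 km) = 3250 kg/m³.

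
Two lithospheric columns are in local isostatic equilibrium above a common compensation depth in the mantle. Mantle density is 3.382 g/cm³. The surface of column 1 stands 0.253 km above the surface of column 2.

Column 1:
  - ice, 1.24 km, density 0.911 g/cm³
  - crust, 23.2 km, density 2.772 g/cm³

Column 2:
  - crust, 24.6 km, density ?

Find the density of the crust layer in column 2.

2.72 g/cm³

Take the compensation level at the base of the deeper column (depth z_c below the surface of column 1) and equate Σ ρ_i t_i down to z_c; mantle fills any gap and the z_c terms cancel.
Column 1: 1.24×0.911 + 23.2×2.772 + (z_c − 24.44)×3.382
Column 2: 0.253×0 + 24.6×ρ + (z_c − 0.253 − 24.6)×3.382
The z_c×3.382 term appears on both sides and cancels. Collect the known terms of each column as K = Σ(ρt)_known − 3.382 × (depth of known layers): K_1 = 65.44004 − 3.382×24.44 = −17.21604; K_2 = 0 − 3.382×(0.253 + 24.6) = −84.052846.
Balance: K_1 = K_2 + 24.6×ρ, so ρ = (K_1 − K_2)/24.6 = 66.8368/24.6 = 2.72 g/cm³.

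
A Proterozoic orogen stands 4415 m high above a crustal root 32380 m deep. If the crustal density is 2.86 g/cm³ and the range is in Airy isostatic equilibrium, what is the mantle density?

Airy balance: ρ_c h = (ρ_m − ρ_c) r → ρ_m = ρ_c (1 + h/r).
ρ_m = 2.86 × (1 + 4415 m/32380 m) = 3.25 g/cm³.

3.25 g/cm³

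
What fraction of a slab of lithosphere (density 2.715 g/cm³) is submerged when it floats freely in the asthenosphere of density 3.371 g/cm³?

Submerged fraction = ρ_obj/ρ_fluid = 2.715/3.371 = 80.5%.

80.5%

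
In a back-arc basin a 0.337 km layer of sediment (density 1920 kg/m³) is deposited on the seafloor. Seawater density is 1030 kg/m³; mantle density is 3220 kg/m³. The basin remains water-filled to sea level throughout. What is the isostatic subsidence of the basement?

Submarine loading: the sediment displaces seawater, and the subsidence is in turn flooded, so s (ρ_m − ρ_w) = t (ρ_sed − ρ_w).
s = 0.337 km × (1920 − 1030) / (3220 − 1030) = 0.137 km.

0.137 km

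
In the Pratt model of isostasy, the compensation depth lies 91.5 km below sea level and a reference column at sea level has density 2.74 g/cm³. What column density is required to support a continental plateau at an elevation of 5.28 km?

Pratt balance: ρ_ref D = ρ (D + h).
ρ = ρ_ref D/(D + h) = 2.74 × 91.5 km/(91.5 km + 5.28 km) = 2.59 g/cm³.

2.59 g/cm³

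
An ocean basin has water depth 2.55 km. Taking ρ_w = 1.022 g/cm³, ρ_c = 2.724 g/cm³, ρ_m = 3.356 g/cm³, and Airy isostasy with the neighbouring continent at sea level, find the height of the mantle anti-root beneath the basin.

In Airy isostatic equilibrium: replacing crust with seawater at the top is compensated by replacing crust with mantle at the base: d (ρ_c − ρ_w) = a (ρ_m − ρ_c).
a = d (ρ_c − ρ_w)/(ρ_m − ρ_c) = 2.55 km × 1.702/0.632 = 6.87 km.

6.87 km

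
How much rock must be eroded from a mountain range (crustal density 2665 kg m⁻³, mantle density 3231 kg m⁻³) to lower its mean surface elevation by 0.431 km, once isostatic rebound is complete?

2.46 km

Net drop Δ = e − u = e − e ρ_c/ρ_m = e (ρ_m − ρ_c)/ρ_m.
e = Δ ρ_m/(ρ_m − ρ_c) = 0.431 km × 3231/566 = 2.46 km.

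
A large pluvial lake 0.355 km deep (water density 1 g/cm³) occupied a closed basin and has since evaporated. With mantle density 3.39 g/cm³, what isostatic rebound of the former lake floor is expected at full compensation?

0.105 km

u = d ρ_w/ρ_m = 0.355 km × 1/3.39 = 0.105 km.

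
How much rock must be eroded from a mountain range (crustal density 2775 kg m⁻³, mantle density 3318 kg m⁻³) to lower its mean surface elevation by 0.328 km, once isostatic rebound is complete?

Net drop Δ = e − u = e − e ρ_c/ρ_m = e (ρ_m − ρ_c)/ρ_m.
e = Δ ρ_m/(ρ_m − ρ_c) = 0.328 km × 3318/543 = 2 km.

2 km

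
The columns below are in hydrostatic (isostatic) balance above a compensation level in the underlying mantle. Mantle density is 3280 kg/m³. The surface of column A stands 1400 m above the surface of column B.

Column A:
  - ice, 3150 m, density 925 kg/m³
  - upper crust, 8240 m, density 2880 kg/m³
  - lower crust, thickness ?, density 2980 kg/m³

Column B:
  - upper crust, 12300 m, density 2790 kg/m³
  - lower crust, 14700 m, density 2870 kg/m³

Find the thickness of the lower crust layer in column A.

19800 m

Take the compensation level at the base of the deeper column (depth z_c below the surface of column A) and equate Σ ρ_i t_i down to z_c; mantle fills any gap and the z_c terms cancel.
Column A: 3150×925 + 8240×2880 + x×2980 + (z_c − 11390 − x)×3280
Column B: 1400×0 + 12300×2790 + 14700×2870 + (z_c − 1400 − 27000)×3280
The z_c×3280 term appears on both sides and cancels. Collect the known terms of each column as K = Σ(ρt)_known − 3280 × (depth of known layers): K_A = 26644950 − 3280×11390 = −10714250; K_B = 76506000 − 3280×(1400 + 27000) = −16646000.
Balance: K_A − x×(3280 − 2980) = K_B, so x = (K_A − K_B)/(3280 − 2980) = 5931750/300 = 19800 m.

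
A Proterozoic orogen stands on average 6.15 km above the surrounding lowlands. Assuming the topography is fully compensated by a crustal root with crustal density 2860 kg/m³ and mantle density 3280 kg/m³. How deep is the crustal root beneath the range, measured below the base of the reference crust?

Isostatic balance requires: the weight of the topography is balanced by the buoyancy of the root, ρ_c h = (ρ_m − ρ_c) r.
r = h · ρ_c / (ρ_m − ρ_c) = 6.15 km × 2860 / (3280 − 2860) = 41.9 km.

41.9 km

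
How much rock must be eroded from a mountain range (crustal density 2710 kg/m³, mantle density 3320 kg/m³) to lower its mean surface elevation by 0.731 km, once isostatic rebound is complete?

Net drop Δ = e − u = e − e ρ_c/ρ_m = e (ρ_m − ρ_c)/ρ_m.
e = Δ ρ_m/(ρ_m − ρ_c) = 0.731 km × 3320/610 = 3.98 km.

3.98 km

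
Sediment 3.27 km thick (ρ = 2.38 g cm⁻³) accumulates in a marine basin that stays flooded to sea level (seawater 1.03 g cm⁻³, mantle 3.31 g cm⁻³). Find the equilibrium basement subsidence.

1.94 km

Submarine loading: the sediment displaces seawater, and the subsidence is in turn flooded, so s (ρ_m − ρ_w) = t (ρ_sed − ρ_w).
s = 3.27 km × (2.38 − 1.03) / (3.31 − 1.03) = 1.94 km.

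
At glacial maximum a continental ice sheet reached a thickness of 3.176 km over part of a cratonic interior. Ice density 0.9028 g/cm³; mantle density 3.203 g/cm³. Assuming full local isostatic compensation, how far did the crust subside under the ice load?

In Airy isostatic equilibrium: the ice load ρ_ice t is balanced by mantle displaced below, ρ_m s.
s = t ρ_ice / ρ_m = 3.176 km × 0.9028/3.203 = 0.895 km.

0.895 km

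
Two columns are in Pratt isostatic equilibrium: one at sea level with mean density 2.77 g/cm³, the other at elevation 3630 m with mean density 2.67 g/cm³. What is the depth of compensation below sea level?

96900 m

ρ_ref D = ρ (D + h) → D (ρ_ref − ρ) = ρ h.
D = ρ h/(ρ_ref − ρ) = 2.67 × 3630 m/(2.77 − 2.67) = 96900 m.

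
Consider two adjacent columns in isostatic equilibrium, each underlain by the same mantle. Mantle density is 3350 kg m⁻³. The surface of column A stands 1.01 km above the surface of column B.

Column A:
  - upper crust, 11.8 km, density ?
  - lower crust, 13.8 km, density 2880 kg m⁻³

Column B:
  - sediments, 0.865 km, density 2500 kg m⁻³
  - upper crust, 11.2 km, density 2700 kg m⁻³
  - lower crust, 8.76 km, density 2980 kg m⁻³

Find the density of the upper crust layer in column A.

2660 kg m⁻³

Take the compensation level at the base of the deeper column (depth z_c below the surface of column A) and equate Σ ρ_i t_i down to z_c; mantle fills any gap and the z_c terms cancel.
Column A: 11.8×ρ + 13.8×2880 + (z_c − 25.6)×3350
Column B: 1.01×0 + 0.865×2500 + 11.2×2700 + 8.76×2980 + (z_c − 1.01 − 20.825)×3350
The z_c×3350 term appears on both sides and cancels. Collect the known terms of each column as K = Σ(ρt)_known − 3350 × (depth of known layers): K_A = 39744 − 3350×25.6 = −46016; K_B = 58507.3 − 3350×(1.01 + 20.825) = −14639.95.
Balance: K_A + 11.8×ρ = K_B, so ρ = (K_B − K_A)/11.8 = 31376/11.8 = 2660 kg m⁻³.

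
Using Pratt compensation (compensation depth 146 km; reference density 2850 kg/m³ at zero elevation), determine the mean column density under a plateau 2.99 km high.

2790 kg/m³

Pratt balance: ρ_ref D = ρ (D + h).
ρ = ρ_ref D/(D + h) = 2850 × 146 km/(146 km + 2.99 km) = 2790 kg/m³.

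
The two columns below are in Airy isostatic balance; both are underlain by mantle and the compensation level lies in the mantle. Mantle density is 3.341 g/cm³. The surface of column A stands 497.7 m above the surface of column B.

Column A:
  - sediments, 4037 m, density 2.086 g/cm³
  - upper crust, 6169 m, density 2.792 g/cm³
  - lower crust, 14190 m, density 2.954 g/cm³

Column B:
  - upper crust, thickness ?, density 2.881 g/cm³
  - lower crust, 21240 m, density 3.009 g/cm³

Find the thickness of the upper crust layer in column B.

11400 m

Take the compensation level at the base of the deeper column (depth z_c below the surface of column A) and equate Σ ρ_i t_i down to z_c; mantle fills any gap and the z_c terms cancel.
Column A: 4037×2.086 + 6169×2.792 + 14190×2.954 + (z_c − 24396)×3.341
Column B: 497.7×0 + x×2.881 + 21240×3.009 + (z_c − 497.7 − 21240 − x)×3.341
The z_c×3.341 term appears on both sides and cancels. Collect the known terms of each column as K = Σ(ρt)_known − 3.341 × (depth of known layers): K_A = 67562.29 − 3.341×24396 = −13944.746; K_B = 63911.16 − 3.341×(497.7 + 21240) = −8714.4957.
Balance: K_A = K_B − x×(3.341 − 2.881), so x = (K_B − K_A)/(3.341 − 2.881) = 5230.25/0.46 = 11400 m.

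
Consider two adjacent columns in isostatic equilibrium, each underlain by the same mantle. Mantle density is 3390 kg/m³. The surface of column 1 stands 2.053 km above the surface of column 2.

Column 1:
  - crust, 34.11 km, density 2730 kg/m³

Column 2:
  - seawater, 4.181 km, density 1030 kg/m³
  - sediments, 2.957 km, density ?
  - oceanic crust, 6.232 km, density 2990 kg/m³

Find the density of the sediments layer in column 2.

Take the compensation level at the base of the deeper column (depth z_c below the surface of column 1) and equate Σ ρ_i t_i down to z_c; mantle fills any gap and the z_c terms cancel.
Column 1: 34.11×2730 + (z_c − 34.11)×3390
Column 2: 2.053×0 + 4.181×1030 + 2.957×ρ + 6.232×2990 + (z_c − 2.053 − 13.37)×3390
The z_c×3390 term appears on both sides and cancels. Collect the known terms of each column as K = Σ(ρt)_known − 3390 × (depth of known layers): K_1 = 93120.3 − 3390×34.11 = −22512.6; K_2 = 22940.11 − 3390×(2.053 + 13.37) = −29343.86.
Balance: K_1 = K_2 + 2.957×ρ, so ρ = (K_1 − K_2)/2.957 = 6831.26/2.957 = 2310 kg/m³.

2310 kg/m³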